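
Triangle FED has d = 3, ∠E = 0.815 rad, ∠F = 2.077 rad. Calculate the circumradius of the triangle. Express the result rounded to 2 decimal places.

The third angle is ∠D = π − ∠F − ∠E = 0.250 rad.
Law of sines: f = d·sin F/sin D ≈ 10.622.
Law of sines: e = d·sin E/sin D ≈ 8.8384.
Circumradius = d/(2 sin D) ≈ 6.0726.

6.07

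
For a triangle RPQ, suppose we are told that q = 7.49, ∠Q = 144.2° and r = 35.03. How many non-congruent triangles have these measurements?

r·sin Q = 35.03·sin(144.2°) ≈ 20.49.
Since ∠Q is not acute, a triangle exists only if q > r; here q ≤ r, so there is no triangle.

0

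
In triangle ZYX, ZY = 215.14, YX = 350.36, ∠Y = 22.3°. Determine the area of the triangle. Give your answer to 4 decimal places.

Area = ½·ZY·YX·sin Y ≈ 14301.

14301.0292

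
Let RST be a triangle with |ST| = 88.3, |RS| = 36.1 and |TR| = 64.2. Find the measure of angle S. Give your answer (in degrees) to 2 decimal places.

By the law of cosines, cos S = (|RS|² + |ST|² − |TR|²) / (2·|RS|·|ST|) ≈ 0.78090, so ∠S ≈ 38.66°.

∠S ≈ 38.66°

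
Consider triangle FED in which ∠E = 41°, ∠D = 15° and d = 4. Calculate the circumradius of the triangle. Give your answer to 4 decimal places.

R ≈ 7.7274

The third angle is ∠F = 180° − ∠E − ∠D = 124.00°.
Law of sines: f = d·sin F/sin D ≈ 12.813.
Law of sines: e = d·sin E/sin D ≈ 10.139.
Circumradius = d/(2 sin D) ≈ 7.7274.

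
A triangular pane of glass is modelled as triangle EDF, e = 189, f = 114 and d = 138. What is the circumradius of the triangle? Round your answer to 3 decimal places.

R ≈ 95.153

By the law of cosines, cos E = (d² + f² − e²) / (2·d·f) ≈ -0.11699, so ∠E ≈ 96.72°.
Circumradius = e/(2 sin E) ≈ 95.153.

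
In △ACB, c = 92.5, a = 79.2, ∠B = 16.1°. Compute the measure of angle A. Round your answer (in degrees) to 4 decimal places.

By the law of cosines, b² = a² + c² − 2·a·c·cos B = 751.55, so b ≈ 27.414.
Law of cosines again: cos A = (c² + b² − a²)/(2·c·b) ≈ 0.59845, so ∠A ≈ 53.24°.

∠A ≈ 53.2408°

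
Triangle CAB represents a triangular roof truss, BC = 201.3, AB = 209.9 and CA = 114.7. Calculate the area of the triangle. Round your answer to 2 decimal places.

Semiperimeter s = (209.9 + 201.3 + 114.7)/2 = 262.95.
Heron's formula: area = √(262.95·53.05·61.65·148.25) ≈ 11291.

11291.28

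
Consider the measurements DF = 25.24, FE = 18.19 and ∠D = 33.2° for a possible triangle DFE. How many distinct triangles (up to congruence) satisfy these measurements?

DF·sin D = 25.24·sin(33.2°) ≈ 13.82.
Since DF sin D < FE < DF (13.82 < 18.19 < 25.24), two triangles exist.

2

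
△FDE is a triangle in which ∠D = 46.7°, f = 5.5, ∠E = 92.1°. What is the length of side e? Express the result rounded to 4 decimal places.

8.3443

The third angle is ∠F = 180° − ∠D − ∠E = 41.20°.
Law of sines: e = f·sin E/sin F ≈ 8.3443.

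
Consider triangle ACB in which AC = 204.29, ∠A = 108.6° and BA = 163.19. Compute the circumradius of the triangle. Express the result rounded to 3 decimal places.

By the law of cosines, CB² = BA² + AC² − 2·BA·AC·cos A = 89632, so CB ≈ 299.39.
Area = ½·BA·AC·sin A ≈ 15798.
Circumradius = CB/(2 sin A) ≈ 157.94.

R ≈ 157.943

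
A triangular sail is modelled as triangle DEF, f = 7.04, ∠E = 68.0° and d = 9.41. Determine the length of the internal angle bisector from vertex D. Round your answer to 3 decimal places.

By the law of cosines, e² = f² + d² − 2·f·d·cos E = 88.477, so e ≈ 9.4062.
Law of cosines again: cos D = (e² + f² − d²)/(2·e·f) ≈ 0.37368, so ∠D ≈ 68.06°.
The bisector from D has length 2·e·f·cos(∠D/2)/(e+f) ≈ 6.6739.

t_D ≈ 6.674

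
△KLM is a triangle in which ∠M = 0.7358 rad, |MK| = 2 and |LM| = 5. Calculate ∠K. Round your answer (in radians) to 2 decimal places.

∠K ≈ 2.04 rad

By the law of cosines, |KL|² = |LM|² + |MK|² − 2·|LM|·|MK|·cos M = 14.174, so |KL| ≈ 3.7649.
Law of cosines again: cos K = (|MK|² + |KL|² − |LM|²)/(2·|MK|·|KL|) ≈ -0.45326, so ∠K ≈ 2.0412 rad.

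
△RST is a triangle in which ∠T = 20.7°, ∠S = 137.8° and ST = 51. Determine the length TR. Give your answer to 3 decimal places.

93.472

The third angle is ∠R = 180° − ∠S − ∠T = 21.50°.
Law of sines: TR = ST·sin S/sin R ≈ 93.472.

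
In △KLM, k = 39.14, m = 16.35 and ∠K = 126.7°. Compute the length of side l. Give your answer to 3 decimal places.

27.108

Law of sines: sin M = m·sin K/k ≈ 0.33493.
Since k ≥ m, only the acute value applies: ∠M ≈ 19.57°.
Then ∠L = 180° − ∠K − ∠M ≈ 33.73°.
Law of sines gives l = k·sin L/sin K ≈ 27.108.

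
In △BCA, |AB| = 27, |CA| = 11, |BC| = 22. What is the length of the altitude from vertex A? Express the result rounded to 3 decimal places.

10.633

Semiperimeter s = (11 + 27 + 22)/2 = 30.
Heron's formula: area = √(30·19·3·8) ≈ 116.96.
The altitude from A has length 2·area/|BC| ≈ 10.633.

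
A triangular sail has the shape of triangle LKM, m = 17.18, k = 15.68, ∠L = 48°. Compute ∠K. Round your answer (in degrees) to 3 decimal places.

By the law of cosines, l² = k² + m² − 2·k·m·cos L = 180.51, so l ≈ 13.435.
Law of cosines again: cos K = (m² + l² − k²)/(2·m·l) ≈ 0.49779, so ∠K ≈ 60.15°.

∠K ≈ 60.146°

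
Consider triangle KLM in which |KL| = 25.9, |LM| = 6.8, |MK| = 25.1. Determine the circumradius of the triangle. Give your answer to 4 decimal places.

R ≈ 12.9516

By the law of cosines, cos K = (|MK|² + |KL|² − |LM|²) / (2·|MK|·|KL|) ≈ 0.96493, so ∠K ≈ 0.266 rad.
Circumradius = |LM|/(2 sin K) ≈ 12.952.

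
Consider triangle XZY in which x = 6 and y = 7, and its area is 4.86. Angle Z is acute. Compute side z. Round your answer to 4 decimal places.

1.8112

From area = ½·y·x·sin Z, we get sin Z = 2·area/(y·x) ≈ 0.23143.
Taking the acute solution, ∠Z ≈ 13.38°.
Law of cosines then gives z ≈ 1.8112.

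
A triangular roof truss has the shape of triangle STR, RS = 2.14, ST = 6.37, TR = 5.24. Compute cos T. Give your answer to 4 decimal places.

cos T ≈ 0.9505

By the law of cosines, cos T = (ST² + TR² − RS²) / (2·ST·TR) ≈ 0.95053, so ∠T ≈ 18.10°.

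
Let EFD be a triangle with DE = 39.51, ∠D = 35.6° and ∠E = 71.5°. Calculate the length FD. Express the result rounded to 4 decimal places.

39.2012

The third angle is ∠F = 180° − ∠D − ∠E = 72.90°.
Law of sines: FD = DE·sin E/sin F ≈ 39.201.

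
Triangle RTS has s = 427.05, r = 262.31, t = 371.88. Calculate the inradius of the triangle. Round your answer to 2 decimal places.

Semiperimeter p = (262.31 + 371.88 + 427.05)/2 = 530.62.
Heron's formula: area = √(530.62·268.31·158.74·103.57) ≈ 48381.
Inradius = area/p = 48381/530.62 ≈ 91.177.

91.18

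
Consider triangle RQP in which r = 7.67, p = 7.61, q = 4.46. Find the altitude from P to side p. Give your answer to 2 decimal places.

h_P ≈ 4.28

Semiperimeter s = (7.67 + 4.46 + 7.61)/2 = 9.87.
Heron's formula: area = √(9.87·2.2·5.41·2.26) ≈ 16.294.
The altitude from P has length 2·area/p ≈ 4.2822.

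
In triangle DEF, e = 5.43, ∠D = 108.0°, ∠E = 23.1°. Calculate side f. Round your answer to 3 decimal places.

The third angle is ∠F = 180° − ∠D − ∠E = 48.90°.
Law of sines: f = e·sin F/sin E ≈ 10.429.

10.429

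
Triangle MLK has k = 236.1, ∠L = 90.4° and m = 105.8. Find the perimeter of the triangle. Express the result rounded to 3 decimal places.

perimeter ≈ 601.295

By the law of cosines, l² = k² + m² − 2·k·m·cos L = 67286, so l ≈ 259.39.
Semiperimeter s = (105.8+259.39+236.1)/2 = 300.65.
Perimeter = 105.8 + 259.39 + 236.1 = 601.29.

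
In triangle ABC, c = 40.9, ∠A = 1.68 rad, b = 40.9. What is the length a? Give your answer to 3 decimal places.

60.912

By the law of cosines, a² = b² + c² − 2·b·c·cos A = 3710.2, so a ≈ 60.912.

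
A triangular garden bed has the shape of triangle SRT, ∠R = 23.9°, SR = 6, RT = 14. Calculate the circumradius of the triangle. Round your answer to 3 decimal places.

10.928

By the law of cosines, TS² = SR² + RT² − 2·SR·RT·cos R = 78.405, so TS ≈ 8.8547.
Area = ½·SR·RT·sin R ≈ 17.016.
Circumradius = TS/(2 sin R) ≈ 10.928.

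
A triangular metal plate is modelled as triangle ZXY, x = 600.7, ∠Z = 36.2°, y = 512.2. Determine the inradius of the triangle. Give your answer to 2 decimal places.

By the law of cosines, z² = x² + y² − 2·x·y·cos Z = 1.2662e+05, so z ≈ 355.84.
Area = ½·x·y·sin Z ≈ 90858.
Semiperimeter s = (355.84+600.7+512.2)/2 = 734.37.
Inradius = area/s = 90858/734.37 ≈ 123.72.

r ≈ 123.72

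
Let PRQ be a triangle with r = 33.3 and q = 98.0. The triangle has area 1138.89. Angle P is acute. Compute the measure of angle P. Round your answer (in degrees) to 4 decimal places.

44.2650

From area = ½·r·q·sin P, we get sin P = 2·area/(r·q) ≈ 0.69798.
Taking the acute solution, ∠P ≈ 44.26°.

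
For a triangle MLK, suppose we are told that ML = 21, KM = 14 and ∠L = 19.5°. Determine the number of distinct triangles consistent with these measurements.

ML·sin L = 21·sin(19.5°) ≈ 7.01.
Since ML sin L < KM < ML (7.01 < 14 < 21), two triangles exist.

2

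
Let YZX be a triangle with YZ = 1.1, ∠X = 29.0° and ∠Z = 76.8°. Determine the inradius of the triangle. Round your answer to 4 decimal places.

r ≈ 0.4257

The third angle is ∠Y = 180° − ∠Z − ∠X = 74.20°.
Law of sines: ZX = YZ·sin Y/sin X ≈ 2.1832.
Law of sines: XY = YZ·sin Z/sin X ≈ 2.209.
Area = ½·YZ·ZX·sin Z ≈ 1.169.
Semiperimeter s = (2.1832+2.209+1.1)/2 = 2.7461.
Inradius = area/s = 1.169/2.7461 ≈ 0.42571.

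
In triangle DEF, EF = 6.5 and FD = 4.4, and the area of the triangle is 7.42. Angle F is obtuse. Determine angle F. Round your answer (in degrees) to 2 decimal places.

148.74

From area = ½·EF·FD·sin F, we get sin F = 2·area/(EF·FD) ≈ 0.51888.
Taking the obtuse solution, ∠F ≈ 148.74°.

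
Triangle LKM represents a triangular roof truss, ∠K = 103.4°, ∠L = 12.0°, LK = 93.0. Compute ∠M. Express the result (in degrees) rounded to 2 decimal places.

The third angle is ∠M = 180° − ∠L − ∠K = 64.60°.

∠M ≈ 64.60°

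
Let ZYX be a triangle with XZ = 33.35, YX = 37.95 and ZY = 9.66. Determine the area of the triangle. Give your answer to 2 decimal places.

Semiperimeter s = (37.95 + 33.35 + 9.66)/2 = 40.48.
Heron's formula: area = √(40.48·2.53·7.13·30.82) ≈ 150.02.

area ≈ 150.02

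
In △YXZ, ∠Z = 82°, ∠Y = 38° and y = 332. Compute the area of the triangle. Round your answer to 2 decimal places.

76769.30

The third angle is ∠X = 180° − ∠Z − ∠Y = 60.00°.
Law of sines: x = y·sin X/sin Y ≈ 467.01.
Law of sines: z = y·sin Z/sin Y ≈ 534.01.
Area = ½·y·x·sin Z ≈ 76769.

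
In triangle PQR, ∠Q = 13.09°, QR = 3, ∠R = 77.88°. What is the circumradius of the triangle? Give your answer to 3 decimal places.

1.500

The third angle is ∠P = 180° − ∠Q − ∠R = 89.03°.
Law of sines: RP = QR·sin Q/sin P ≈ 0.67954.
Law of sines: PQ = QR·sin R/sin P ≈ 2.9336.
Circumradius = QR/(2 sin P) ≈ 1.5002.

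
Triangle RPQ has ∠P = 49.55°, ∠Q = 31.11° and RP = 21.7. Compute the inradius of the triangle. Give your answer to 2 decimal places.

r ≈ 7.20

The third angle is ∠R = 180° − ∠P − ∠Q = 99.34°.
Law of sines: PQ = RP·sin R/sin Q ≈ 41.442.
Law of sines: QR = RP·sin P/sin Q ≈ 31.96.
Area = ½·RP·PQ·sin P ≈ 342.17.
Semiperimeter s = (41.442+31.96+21.7)/2 = 47.551.
Inradius = area/s = 342.17/47.551 ≈ 7.1958.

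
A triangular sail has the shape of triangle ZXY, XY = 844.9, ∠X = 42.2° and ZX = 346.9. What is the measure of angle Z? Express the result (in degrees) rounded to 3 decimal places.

By the law of cosines, YZ² = ZX² + XY² − 2·ZX·XY·cos X = 3.9994e+05, so YZ ≈ 632.41.
Law of cosines again: cos Z = (YZ² + ZX² − XY²)/(2·YZ·ZX) ≈ -0.44118, so ∠Z ≈ 116.18°.

116.179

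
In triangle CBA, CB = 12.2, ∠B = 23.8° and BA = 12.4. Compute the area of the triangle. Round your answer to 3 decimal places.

30.524

Area = ½·CB·BA·sin B ≈ 30.524.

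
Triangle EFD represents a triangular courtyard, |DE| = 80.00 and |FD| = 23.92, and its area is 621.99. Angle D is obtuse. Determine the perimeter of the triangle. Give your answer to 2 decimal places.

From area = ½·|FD|·|DE|·sin D, we get sin D = 2·area/(|FD|·|DE|) ≈ 0.65007.
Taking the obtuse solution, ∠D ≈ 139.45°.
Law of cosines then gives |EF| ≈ 99.4.
Perimeter = 23.92 + 80 + 99.4 = 203.32.

203.32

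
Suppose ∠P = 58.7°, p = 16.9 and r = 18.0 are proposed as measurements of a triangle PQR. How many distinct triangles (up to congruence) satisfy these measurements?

2

r·sin P = 18.0·sin(58.7°) ≈ 15.38.
Since r sin P < p < r (15.38 < 16.9 < 18.0), two triangles exist.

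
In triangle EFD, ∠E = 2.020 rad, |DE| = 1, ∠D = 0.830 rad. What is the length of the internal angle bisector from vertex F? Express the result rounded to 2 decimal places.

2.79

The third angle is ∠F = π − ∠D − ∠E = 0.292 rad.
Law of sines: |FD| = |DE|·sin E/sin F ≈ 3.1334.
Law of sines: |EF| = |DE|·sin D/sin F ≈ 2.5669.
The bisector from F has length 2·|EF|·|FD|·cos(∠F/2)/(|EF|+|FD|) ≈ 2.7921.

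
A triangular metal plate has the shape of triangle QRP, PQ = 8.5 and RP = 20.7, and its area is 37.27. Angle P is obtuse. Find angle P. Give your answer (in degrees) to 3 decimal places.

154.935

From area = ½·RP·PQ·sin P, we get sin P = 2·area/(RP·PQ) ≈ 0.42364.
Taking the obtuse solution, ∠P ≈ 154.94°.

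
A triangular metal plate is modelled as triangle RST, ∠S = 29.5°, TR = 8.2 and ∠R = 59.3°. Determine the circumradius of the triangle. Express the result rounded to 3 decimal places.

The third angle is ∠T = 180° − ∠R − ∠S = 91.20°.
Law of sines: ST = TR·sin R/sin S ≈ 14.319.
Law of sines: RS = TR·sin T/sin S ≈ 16.649.
Circumradius = TR/(2 sin S) ≈ 8.3262.

8.326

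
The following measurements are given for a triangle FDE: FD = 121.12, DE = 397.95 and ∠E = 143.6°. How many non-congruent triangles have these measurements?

DE·sin E = 397.95·sin(143.6°) ≈ 236.2.
Since ∠E is not acute, a triangle exists only if FD > DE; here FD ≤ DE, so there is no triangle.

0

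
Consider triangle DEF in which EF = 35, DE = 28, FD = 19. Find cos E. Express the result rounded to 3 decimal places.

0.841

By the law of cosines, cos E = (DE² + EF² − FD²) / (2·DE·EF) ≈ 0.84082, so ∠E ≈ 32.77°.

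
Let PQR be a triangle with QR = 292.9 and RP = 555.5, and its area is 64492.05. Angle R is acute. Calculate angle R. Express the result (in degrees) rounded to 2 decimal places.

From area = ½·QR·RP·sin R, we get sin R = 2·area/(QR·RP) ≈ 0.79274.
Taking the acute solution, ∠R ≈ 52.44°.

52.44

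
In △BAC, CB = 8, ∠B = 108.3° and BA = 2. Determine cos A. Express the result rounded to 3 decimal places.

cos A ≈ 0.511

By the law of cosines, AC² = CB² + BA² − 2·CB·BA·cos B = 78.048, so AC ≈ 8.8345.
Law of cosines again: cos A = (BA² + AC² − CB²)/(2·BA·AC) ≈ 0.51072, so ∠A ≈ 59.29°.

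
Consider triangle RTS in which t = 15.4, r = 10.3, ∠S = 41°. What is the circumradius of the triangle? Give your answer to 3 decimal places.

By the law of cosines, s² = r² + t² − 2·r·t·cos S = 103.83, so s ≈ 10.19.
Area = ½·r·t·sin S ≈ 52.032.
Circumradius = s/(2 sin S) ≈ 7.7657.

7.766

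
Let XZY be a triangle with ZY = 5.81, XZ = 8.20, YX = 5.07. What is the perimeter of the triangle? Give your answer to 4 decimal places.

Perimeter = 5.81 + 5.07 + 8.2 = 19.08.

19.0800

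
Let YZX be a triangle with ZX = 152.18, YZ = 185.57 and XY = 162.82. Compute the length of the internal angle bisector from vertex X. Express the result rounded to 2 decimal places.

By the law of cosines, cos X = (ZX² + XY² − YZ²) / (2·ZX·XY) ≈ 0.30739, so ∠X ≈ 72.10°.
The bisector from X has length 2·ZX·XY·cos(∠X/2)/(ZX+XY) ≈ 127.2.

t_X ≈ 127.20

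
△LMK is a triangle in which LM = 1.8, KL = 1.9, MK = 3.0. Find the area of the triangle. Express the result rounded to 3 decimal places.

Semiperimeter s = (3 + 1.9 + 1.8)/2 = 3.35.
Heron's formula: area = √(3.35·0.35·1.45·1.55) ≈ 1.6233.

area ≈ 1.623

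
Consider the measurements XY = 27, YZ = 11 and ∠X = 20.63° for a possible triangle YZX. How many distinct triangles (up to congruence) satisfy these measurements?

2

XY·sin X = 27·sin(20.63°) ≈ 9.513.
Since XY sin X < YZ < XY (9.513 < 11 < 27), two triangles exist.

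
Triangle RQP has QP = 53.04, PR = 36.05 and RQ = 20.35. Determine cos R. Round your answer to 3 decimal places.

cos R ≈ -0.749

By the law of cosines, cos R = (PR² + RQ² − QP²) / (2·PR·RQ) ≈ -0.74938, so ∠R ≈ 138.54°.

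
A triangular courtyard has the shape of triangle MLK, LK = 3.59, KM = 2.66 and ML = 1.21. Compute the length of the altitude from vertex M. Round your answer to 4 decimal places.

0.6611

Semiperimeter s = (3.59 + 2.66 + 1.21)/2 = 3.73.
Heron's formula: area = √(3.73·0.14·1.07·2.52) ≈ 1.1866.
The altitude from M has length 2·area/LK ≈ 0.66107.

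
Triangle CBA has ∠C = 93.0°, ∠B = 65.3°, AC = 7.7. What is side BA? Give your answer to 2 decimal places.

8.46

The third angle is ∠A = 180° − ∠C − ∠B = 21.70°.
Law of sines: BA = AC·sin C/sin B ≈ 8.4638.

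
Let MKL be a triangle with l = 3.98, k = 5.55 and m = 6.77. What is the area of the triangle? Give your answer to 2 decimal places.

Semiperimeter s = (6.77 + 5.55 + 3.98)/2 = 8.15.
Heron's formula: area = √(8.15·1.38·2.6·4.17) ≈ 11.043.

11.04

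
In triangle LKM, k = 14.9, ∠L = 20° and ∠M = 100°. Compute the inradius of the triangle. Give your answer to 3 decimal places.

The third angle is ∠K = 180° − ∠M − ∠L = 60.00°.
Law of sines: l = k·sin L/sin K ≈ 5.8845.
Law of sines: m = k·sin M/sin K ≈ 16.944.
Area = ½·k·l·sin M ≈ 43.173.
Semiperimeter s = (5.8845+14.9+16.944)/2 = 18.864.
Inradius = area/s = 43.173/18.864 ≈ 2.2887.

2.289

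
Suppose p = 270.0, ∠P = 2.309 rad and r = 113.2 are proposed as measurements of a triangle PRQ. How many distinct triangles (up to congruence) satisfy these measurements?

r·sin P = 113.2·sin(2.309 rad) ≈ 83.73.
Since ∠P is not acute, a triangle exists only if p > r; here p > r, so there is exactly one triangle.

1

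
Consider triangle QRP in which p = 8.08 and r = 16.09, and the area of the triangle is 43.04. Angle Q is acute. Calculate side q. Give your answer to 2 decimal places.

From area = ½·r·p·sin Q, we get sin Q = 2·area/(r·p) ≈ 0.66212.
Taking the acute solution, ∠Q ≈ 41.46°.
Law of cosines then gives q ≈ 11.372.

11.37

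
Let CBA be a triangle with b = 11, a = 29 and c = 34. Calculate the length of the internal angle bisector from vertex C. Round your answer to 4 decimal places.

By the law of cosines, cos C = (b² + a² − c²) / (2·b·a) ≈ -0.30408, so ∠C ≈ 107.70°.
The bisector from C has length 2·b·a·cos(∠C/2)/(b+a) ≈ 9.4086.

t_C ≈ 9.4086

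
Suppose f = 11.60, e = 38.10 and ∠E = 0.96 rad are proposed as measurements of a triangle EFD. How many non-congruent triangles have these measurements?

f·sin E = 11.60·sin(0.96 rad) ≈ 9.503.
Since e ≥ f, exactly one triangle exists.

1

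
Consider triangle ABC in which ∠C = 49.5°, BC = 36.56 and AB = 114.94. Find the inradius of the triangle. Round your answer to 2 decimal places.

r ≈ 13.11

Law of sines: sin A = BC·sin C/AB ≈ 0.24187.
Since AB ≥ BC, only the acute value applies: ∠A ≈ 14.00°.
Then ∠B = 180° − ∠C − ∠A ≈ 116.50°.
Law of sines gives CA = AB·sin B/sin C ≈ 135.27.
Area = ½·AB·BC·sin B ≈ 1880.3.
Semiperimeter s = (36.56+135.27+114.94)/2 = 143.39.
Inradius = area/s = 1880.3/143.39 ≈ 13.114.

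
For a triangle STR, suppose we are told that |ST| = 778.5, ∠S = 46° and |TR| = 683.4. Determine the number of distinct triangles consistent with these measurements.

|ST|·sin S = 778.5·sin(46°) ≈ 560.
Since |ST| sin S < |TR| < |ST| (560 < 683.4 < 778.5), two triangles exist.

2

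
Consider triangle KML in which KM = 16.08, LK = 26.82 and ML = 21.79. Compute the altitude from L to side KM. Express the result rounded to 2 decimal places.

Semiperimeter s = (21.79 + 26.82 + 16.08)/2 = 32.345.
Heron's formula: area = √(32.345·10.555·5.525·16.265) ≈ 175.16.
The altitude from L has length 2·area/KM ≈ 21.786.

h_L ≈ 21.79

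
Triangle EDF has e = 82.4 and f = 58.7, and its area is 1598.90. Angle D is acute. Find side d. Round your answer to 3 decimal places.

54.566

From area = ½·f·e·sin D, we get sin D = 2·area/(f·e) ≈ 0.66113.
Taking the acute solution, ∠D ≈ 41.39°.
Law of cosines then gives d ≈ 54.566.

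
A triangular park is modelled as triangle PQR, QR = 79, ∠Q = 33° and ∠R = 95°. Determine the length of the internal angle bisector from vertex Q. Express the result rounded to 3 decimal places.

84.585

The third angle is ∠P = 180° − ∠Q − ∠R = 52.00°.
Law of sines: RP = QR·sin Q/sin P ≈ 54.601.
Law of sines: PQ = QR·sin R/sin P ≈ 99.871.
The bisector from Q has length 2·PQ·QR·cos(∠Q/2)/(PQ+QR) ≈ 84.585.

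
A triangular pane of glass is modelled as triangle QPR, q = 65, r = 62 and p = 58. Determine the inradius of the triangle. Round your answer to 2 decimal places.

17.69

Semiperimeter s = (65 + 58 + 62)/2 = 92.5.
Heron's formula: area = √(92.5·27.5·34.5·30.5) ≈ 1636.1.
Inradius = area/s = 1636.1/92.5 ≈ 17.687.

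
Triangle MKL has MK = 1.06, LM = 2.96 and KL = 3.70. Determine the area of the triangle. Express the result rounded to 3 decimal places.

1.248

Semiperimeter s = (3.7 + 2.96 + 1.06)/2 = 3.86.
Heron's formula: area = √(3.86·0.16·0.9·2.8) ≈ 1.2475.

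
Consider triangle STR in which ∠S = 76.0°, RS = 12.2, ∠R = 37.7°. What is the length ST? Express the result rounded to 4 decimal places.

8.1478

The third angle is ∠T = 180° − ∠R − ∠S = 66.30°.
Law of sines: ST = RS·sin R/sin T ≈ 8.1478.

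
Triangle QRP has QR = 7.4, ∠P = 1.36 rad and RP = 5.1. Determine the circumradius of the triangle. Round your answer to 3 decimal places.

3.784

Law of sines: sin Q = RP·sin P/QR ≈ 0.67393.
Since QR ≥ RP, only the acute value applies: ∠Q ≈ 0.740 rad.
Then ∠R = π − ∠P − ∠Q ≈ 1.042 rad.
Law of sines gives PQ = QR·sin R/sin P ≈ 6.5342.
Circumradius = QR/(2 sin P) ≈ 3.7838.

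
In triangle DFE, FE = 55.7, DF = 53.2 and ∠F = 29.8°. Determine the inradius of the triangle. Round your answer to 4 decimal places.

r ≈ 10.7488

By the law of cosines, ED² = DF² + FE² − 2·DF·FE·cos F = 789.94, so ED ≈ 28.106.
Area = ½·DF·FE·sin F ≈ 736.33.
Semiperimeter s = (55.7+28.106+53.2)/2 = 68.503.
Inradius = area/s = 736.33/68.503 ≈ 10.749.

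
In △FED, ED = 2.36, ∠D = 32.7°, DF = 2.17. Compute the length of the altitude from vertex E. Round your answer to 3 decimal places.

h_E ≈ 1.275

By the law of cosines, FE² = ED² + DF² − 2·ED·DF·cos D = 1.6594, so FE ≈ 1.2882.
Area = ½·ED·DF·sin D ≈ 1.3833.
The altitude from E has length 2·area/DF ≈ 1.275.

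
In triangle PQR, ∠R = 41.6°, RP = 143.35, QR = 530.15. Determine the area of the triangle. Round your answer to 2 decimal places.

25228.20

Area = ½·QR·RP·sin R ≈ 25228.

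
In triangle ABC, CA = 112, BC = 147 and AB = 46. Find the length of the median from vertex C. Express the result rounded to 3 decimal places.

Median from C: ½√(2·BC² + 2·CA² − AB²) ≈ 128.64.

m_C ≈ 128.637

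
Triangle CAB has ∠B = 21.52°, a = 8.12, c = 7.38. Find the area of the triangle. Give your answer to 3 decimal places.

Area = ½·c·a·sin B ≈ 10.991.

10.991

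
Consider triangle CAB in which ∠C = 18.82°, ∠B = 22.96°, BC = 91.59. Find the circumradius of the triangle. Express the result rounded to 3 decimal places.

The third angle is ∠A = 180° − ∠B − ∠C = 138.22°.
Law of sines: AB = BC·sin C/sin A ≈ 44.346.
Law of sines: CA = BC·sin B/sin A ≈ 53.624.
Circumradius = BC/(2 sin A) ≈ 68.733.

R ≈ 68.733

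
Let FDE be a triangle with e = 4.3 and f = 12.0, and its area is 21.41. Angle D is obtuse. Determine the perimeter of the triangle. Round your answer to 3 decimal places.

perimeter ≈ 31.135

From area = ½·e·f·sin D, we get sin D = 2·area/(e·f) ≈ 0.82984.
Taking the obtuse solution, ∠D ≈ 123.92°.
Law of cosines then gives d ≈ 14.835.
Perimeter = 12 + 14.835 + 4.3 = 31.135.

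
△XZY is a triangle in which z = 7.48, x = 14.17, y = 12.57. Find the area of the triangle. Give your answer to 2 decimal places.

area ≈ 46.90

Semiperimeter s = (14.17 + 7.48 + 12.57)/2 = 17.11.
Heron's formula: area = √(17.11·2.94·9.63·4.54) ≈ 46.896.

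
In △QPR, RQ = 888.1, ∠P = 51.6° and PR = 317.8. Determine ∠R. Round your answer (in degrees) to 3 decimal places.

112.114

Law of sines: sin Q = PR·sin P/RQ ≈ 0.28044.
Since RQ ≥ PR, only the acute value applies: ∠Q ≈ 16.29°.
Then ∠R = 180° − ∠P − ∠Q ≈ 112.11°.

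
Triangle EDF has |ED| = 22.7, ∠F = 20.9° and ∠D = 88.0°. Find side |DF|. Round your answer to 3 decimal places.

60.201

The third angle is ∠E = 180° − ∠D − ∠F = 71.10°.
Law of sines: |DF| = |ED|·sin E/sin F ≈ 60.201.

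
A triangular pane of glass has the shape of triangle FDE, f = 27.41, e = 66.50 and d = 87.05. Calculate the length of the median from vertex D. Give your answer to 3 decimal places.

26.313

Median from D: ½√(2·e² + 2·f² − d²) ≈ 26.313.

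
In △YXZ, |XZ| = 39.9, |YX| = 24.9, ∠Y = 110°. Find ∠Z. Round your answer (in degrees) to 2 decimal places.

Law of sines: sin Z = |YX|·sin Y/|XZ| ≈ 0.58642.
Since |XZ| ≥ |YX|, only the acute value applies: ∠Z ≈ 35.90°.
Then ∠X = 180° − ∠Y − ∠Z ≈ 34.10°.

35.90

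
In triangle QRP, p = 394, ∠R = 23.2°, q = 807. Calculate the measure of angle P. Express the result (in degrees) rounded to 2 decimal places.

By the law of cosines, r² = p² + q² − 2·p·q·cos R = 2.2199e+05, so r ≈ 471.16.
Law of cosines again: cos P = (q² + r² − p²)/(2·q·r) ≈ 0.94418, so ∠P ≈ 19.23°.

19.23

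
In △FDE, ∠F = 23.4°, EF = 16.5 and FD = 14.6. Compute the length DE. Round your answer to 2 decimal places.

6.58

By the law of cosines, DE² = EF² + FD² − 2·EF·FD·cos F = 43.236, so DE ≈ 6.5754.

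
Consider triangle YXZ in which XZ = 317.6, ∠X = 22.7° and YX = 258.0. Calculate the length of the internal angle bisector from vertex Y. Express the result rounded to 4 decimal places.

102.7618

By the law of cosines, ZY² = YX² + XZ² − 2·YX·XZ·cos X = 16247, so ZY ≈ 127.46.
Law of cosines again: cos Y = (ZY² + YX² − XZ²)/(2·ZY·YX) ≈ -0.27458, so ∠Y ≈ 105.94°.
The bisector from Y has length 2·ZY·YX·cos(∠Y/2)/(ZY+YX) ≈ 102.76.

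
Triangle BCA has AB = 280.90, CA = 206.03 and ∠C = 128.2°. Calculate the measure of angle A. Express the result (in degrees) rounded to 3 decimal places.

Law of sines: sin B = CA·sin C/AB ≈ 0.57640.
Since AB ≥ CA, only the acute value applies: ∠B ≈ 35.20°.
Then ∠A = 180° − ∠C − ∠B ≈ 16.60°.

∠A ≈ 16.602°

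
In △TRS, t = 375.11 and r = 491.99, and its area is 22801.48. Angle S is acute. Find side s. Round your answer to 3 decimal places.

158.452

From area = ½·t·r·sin S, we get sin S = 2·area/(t·r) ≈ 0.24710.
Taking the acute solution, ∠S ≈ 14.31°.
Law of cosines then gives s ≈ 158.45.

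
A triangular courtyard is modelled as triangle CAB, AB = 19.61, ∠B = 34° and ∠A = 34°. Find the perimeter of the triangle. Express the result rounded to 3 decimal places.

The third angle is ∠C = 180° − ∠A − ∠B = 112.00°.
Law of sines: BC = AB·sin A/sin C ≈ 11.827.
Law of sines: CA = AB·sin B/sin C ≈ 11.827.
Semiperimeter s = (19.61+11.827+11.827)/2 = 21.632.
Perimeter = 19.61 + 11.827 + 11.827 = 43.264.

perimeter ≈ 43.264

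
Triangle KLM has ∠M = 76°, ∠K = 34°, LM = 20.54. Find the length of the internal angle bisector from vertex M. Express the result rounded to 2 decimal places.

20.29

The third angle is ∠L = 180° − ∠M − ∠K = 70.00°.
Law of sines: MK = LM·sin L/sin K ≈ 34.516.
Law of sines: KL = LM·sin M/sin K ≈ 35.64.
The bisector from M has length 2·LM·MK·cos(∠M/2)/(LM+MK) ≈ 20.295.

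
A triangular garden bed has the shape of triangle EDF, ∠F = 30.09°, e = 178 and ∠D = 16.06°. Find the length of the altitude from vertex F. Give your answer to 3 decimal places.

49.243

The third angle is ∠E = 180° − ∠D − ∠F = 133.85°.
Law of sines: d = e·sin D/sin E ≈ 68.283.
Law of sines: f = e·sin F/sin E ≈ 123.75.
Area = ½·e·d·sin F ≈ 3046.9.
The altitude from F has length 2·area/f ≈ 49.243.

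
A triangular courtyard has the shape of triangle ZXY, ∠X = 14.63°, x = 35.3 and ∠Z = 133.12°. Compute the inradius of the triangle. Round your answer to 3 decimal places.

r ≈ 9.069

The third angle is ∠Y = 180° − ∠Z − ∠X = 32.25°.
Law of sines: z = x·sin Z/sin X ≈ 102.01.
Law of sines: y = x·sin Y/sin X ≈ 74.578.
Area = ½·x·z·sin Y ≈ 960.8.
Semiperimeter s = (102.01+35.3+74.578)/2 = 105.95.
Inradius = area/s = 960.8/105.95 ≈ 9.0688.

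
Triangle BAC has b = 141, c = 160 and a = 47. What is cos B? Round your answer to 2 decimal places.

cos B ≈ 0.53

By the law of cosines, cos B = (a² + c² − b²) / (2·a·c) ≈ 0.52713, so ∠B ≈ 58.19°.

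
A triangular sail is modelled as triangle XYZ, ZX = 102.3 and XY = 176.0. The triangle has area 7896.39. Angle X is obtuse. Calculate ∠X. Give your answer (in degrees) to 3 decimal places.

From area = ½·ZX·XY·sin X, we get sin X = 2·area/(ZX·XY) ≈ 0.87714.
Taking the obtuse solution, ∠X ≈ 118.70°.

∠X ≈ 118.700°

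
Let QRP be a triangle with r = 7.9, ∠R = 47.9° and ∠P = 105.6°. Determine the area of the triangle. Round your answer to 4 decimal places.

The third angle is ∠Q = 180° − ∠R − ∠P = 26.50°.
Law of sines: q = r·sin Q/sin R ≈ 4.7508.
Law of sines: p = r·sin P/sin R ≈ 10.255.
Area = ½·r·q·sin P ≈ 18.074.

18.0743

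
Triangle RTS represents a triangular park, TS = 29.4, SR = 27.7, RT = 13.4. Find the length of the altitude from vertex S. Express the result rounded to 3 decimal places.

Semiperimeter s = (29.4 + 27.7 + 13.4)/2 = 35.25.
Heron's formula: area = √(35.25·5.85·7.55·21.85) ≈ 184.44.
The altitude from S has length 2·area/RT ≈ 27.528.

27.528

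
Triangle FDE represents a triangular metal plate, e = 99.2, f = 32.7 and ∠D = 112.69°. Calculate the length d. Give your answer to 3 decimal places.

By the law of cosines, d² = e² + f² − 2·e·f·cos D = 13413, so d ≈ 115.81.

115.812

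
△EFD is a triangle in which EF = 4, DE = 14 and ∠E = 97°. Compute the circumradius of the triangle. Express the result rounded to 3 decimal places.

R ≈ 7.567

By the law of cosines, FD² = DE² + EF² − 2·DE·EF·cos E = 225.65, so FD ≈ 15.022.
Area = ½·DE·EF·sin E ≈ 27.791.
Circumradius = FD/(2 sin E) ≈ 7.5672.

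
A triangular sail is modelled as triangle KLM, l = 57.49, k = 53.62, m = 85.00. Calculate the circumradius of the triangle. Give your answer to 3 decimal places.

43.124

By the law of cosines, cos K = (l² + m² − k²) / (2·l·m) ≈ 0.78326, so ∠K ≈ 38.44°.
Circumradius = k/(2 sin K) ≈ 43.124.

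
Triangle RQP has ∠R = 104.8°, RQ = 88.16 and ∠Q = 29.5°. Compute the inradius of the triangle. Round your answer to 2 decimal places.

The third angle is ∠P = 180° − ∠R − ∠Q = 45.70°.
Law of sines: QP = RQ·sin R/sin P ≈ 119.09.
Law of sines: PR = RQ·sin Q/sin P ≈ 60.657.
Area = ½·RQ·QP·sin Q ≈ 2585.1.
Semiperimeter s = (119.09+60.657+88.16)/2 = 133.96.
Inradius = area/s = 2585.1/133.96 ≈ 19.298.

19.30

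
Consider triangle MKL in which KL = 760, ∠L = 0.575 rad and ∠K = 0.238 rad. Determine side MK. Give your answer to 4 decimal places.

The third angle is ∠M = π − ∠K − ∠L = 2.329 rad.
Law of sines: MK = KL·sin L/sin M ≈ 569.03.

569.0274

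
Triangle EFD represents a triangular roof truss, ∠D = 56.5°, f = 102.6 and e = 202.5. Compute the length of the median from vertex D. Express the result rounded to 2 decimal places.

By the law of cosines, d² = e² + f² − 2·e·f·cos D = 28598, so d ≈ 169.11.
Median from D: ½√(2·e² + 2·f² − d²) ≈ 136.44.

m_D ≈ 136.44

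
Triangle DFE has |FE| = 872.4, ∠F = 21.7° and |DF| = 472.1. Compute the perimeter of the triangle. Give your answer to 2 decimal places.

perimeter ≈ 1812.06

By the law of cosines, |ED|² = |DF|² + |FE|² − 2·|DF|·|FE|·cos F = 2.1862e+05, so |ED| ≈ 467.56.
Semiperimeter s = (872.4+467.56+472.1)/2 = 906.03.
Perimeter = 872.4 + 467.56 + 472.1 = 1812.1.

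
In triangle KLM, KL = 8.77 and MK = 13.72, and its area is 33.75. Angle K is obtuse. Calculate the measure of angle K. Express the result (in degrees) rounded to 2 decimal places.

145.88

From area = ½·MK·KL·sin K, we get sin K = 2·area/(MK·KL) ≈ 0.56098.
Taking the obtuse solution, ∠K ≈ 145.88°.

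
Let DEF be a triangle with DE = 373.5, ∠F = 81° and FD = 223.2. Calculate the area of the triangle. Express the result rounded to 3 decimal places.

Law of sines: sin E = FD·sin F/DE ≈ 0.59023.
Since DE ≥ FD, only the acute value applies: ∠E ≈ 36.17°.
Then ∠D = 180° − ∠F − ∠E ≈ 62.83°.
Law of sines gives EF = DE·sin D/sin F ≈ 336.42.
Area = ½·DE·FD·sin D ≈ 37082.

area ≈ 37081.980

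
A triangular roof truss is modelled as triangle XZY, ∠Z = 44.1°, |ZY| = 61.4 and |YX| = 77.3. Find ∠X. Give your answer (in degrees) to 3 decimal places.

Law of sines: sin X = |ZY|·sin Z/|YX| ≈ 0.55277.
Since |YX| ≥ |ZY|, only the acute value applies: ∠X ≈ 33.56°.
Then ∠Y = 180° − ∠Z − ∠X ≈ 102.34°.

∠X ≈ 33.557°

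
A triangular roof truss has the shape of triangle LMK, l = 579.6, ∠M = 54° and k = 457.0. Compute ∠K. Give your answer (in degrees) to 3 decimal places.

By the law of cosines, m² = k² + l² − 2·k·l·cos M = 2.334e+05, so m ≈ 483.12.
Law of cosines again: cos K = (l² + m² − k²)/(2·l·m) ≈ 0.64370, so ∠K ≈ 49.93°.

∠K ≈ 49.932°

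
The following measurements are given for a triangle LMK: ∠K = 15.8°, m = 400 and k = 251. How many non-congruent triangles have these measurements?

m·sin K = 400·sin(15.8°) ≈ 108.9.
Since m sin K < k < m (108.9 < 251 < 400), two triangles exist.

2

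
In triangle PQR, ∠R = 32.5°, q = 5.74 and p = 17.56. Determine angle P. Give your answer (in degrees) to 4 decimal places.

∠P ≈ 133.8699°

By the law of cosines, r² = p² + q² − 2·p·q·cos R = 171.28, so r ≈ 13.088.
Law of cosines again: cos P = (q² + r² − p²)/(2·q·r) ≈ -0.69302, so ∠P ≈ 133.87°.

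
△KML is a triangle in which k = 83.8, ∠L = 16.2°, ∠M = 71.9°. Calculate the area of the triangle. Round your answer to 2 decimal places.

The third angle is ∠K = 180° − ∠M − ∠L = 91.90°.
Law of sines: m = k·sin M/sin K ≈ 79.697.
Law of sines: l = k·sin L/sin K ≈ 23.392.
Area = ½·k·m·sin L ≈ 931.64.

area ≈ 931.64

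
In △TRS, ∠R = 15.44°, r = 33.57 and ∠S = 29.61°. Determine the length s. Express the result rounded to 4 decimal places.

The third angle is ∠T = 180° − ∠R − ∠S = 134.95°.
Law of sines: s = r·sin S/sin R ≈ 62.302.

62.3024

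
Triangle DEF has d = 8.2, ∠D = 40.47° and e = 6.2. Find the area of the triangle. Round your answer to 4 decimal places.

23.8656

Law of sines: sin E = e·sin D/d ≈ 0.49074.
Since d ≥ e, only the acute value applies: ∠E ≈ 29.39°.
Then ∠F = 180° − ∠D − ∠E ≈ 110.14°.
Law of sines gives f = d·sin F/sin D ≈ 11.861.
Area = ½·d·e·sin F ≈ 23.866.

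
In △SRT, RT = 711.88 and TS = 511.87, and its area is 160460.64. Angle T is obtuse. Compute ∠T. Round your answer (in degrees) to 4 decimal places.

From area = ½·RT·TS·sin T, we get sin T = 2·area/(RT·TS) ≈ 0.88071.
Taking the obtuse solution, ∠T ≈ 118.27°.

∠T ≈ 118.2721°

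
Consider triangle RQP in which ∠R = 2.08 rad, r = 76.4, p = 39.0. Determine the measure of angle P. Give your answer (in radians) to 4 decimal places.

∠P ≈ 0.4620 rad

Law of sines: sin P = p·sin R/r ≈ 0.44571.
Since r ≥ p, only the acute value applies: ∠P ≈ 0.462 rad.
Then ∠Q = π − ∠R − ∠P ≈ 0.600 rad.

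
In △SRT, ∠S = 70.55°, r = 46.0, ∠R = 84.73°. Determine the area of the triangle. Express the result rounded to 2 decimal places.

The third angle is ∠T = 180° − ∠S − ∠R = 24.72°.
Law of sines: s = r·sin S/sin R ≈ 43.559.
Law of sines: t = r·sin T/sin R ≈ 19.318.
Area = ½·r·s·sin T ≈ 418.96.

418.96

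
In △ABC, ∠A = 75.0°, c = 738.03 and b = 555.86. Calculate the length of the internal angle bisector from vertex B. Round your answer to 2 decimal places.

By the law of cosines, a² = b² + c² − 2·b·c·cos A = 6.4131e+05, so a ≈ 800.82.
Law of cosines again: cos B = (c² + a² − b²)/(2·c·a) ≈ 0.74194, so ∠B ≈ 42.10°.
The bisector from B has length 2·c·a·cos(∠B/2)/(c+a) ≈ 716.88.

t_B ≈ 716.88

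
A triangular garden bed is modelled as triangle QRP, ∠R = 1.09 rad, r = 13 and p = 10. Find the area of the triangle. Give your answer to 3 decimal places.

area ≈ 62.650

Law of sines: sin P = p·sin R/r ≈ 0.68202.
Since r ≥ p, only the acute value applies: ∠P ≈ 0.751 rad.
Then ∠Q = π − ∠R − ∠P ≈ 1.301 rad.
Law of sines gives q = r·sin Q/sin R ≈ 14.132.
Area = ½·r·p·sin Q ≈ 62.65.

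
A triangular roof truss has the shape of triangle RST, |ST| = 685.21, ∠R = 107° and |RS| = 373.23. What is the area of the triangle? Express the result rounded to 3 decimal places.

area ≈ 84909.531

Law of sines: sin T = |RS|·sin R/|ST| ≈ 0.52089.
Since |ST| ≥ |RS|, only the acute value applies: ∠T ≈ 31.39°.
Then ∠S = 180° − ∠R − ∠T ≈ 41.61°.
Law of sines gives |TR| = |ST|·sin S/sin R ≈ 475.79.
Area = ½·|ST|·|RS|·sin S ≈ 84910.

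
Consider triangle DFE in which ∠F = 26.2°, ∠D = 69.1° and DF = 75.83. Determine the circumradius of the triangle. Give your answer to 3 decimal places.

38.078

The third angle is ∠E = 180° − ∠D − ∠F = 84.70°.
Law of sines: FE = DF·sin D/sin E ≈ 71.145.
Law of sines: ED = DF·sin F/sin E ≈ 33.623.
Circumradius = DF/(2 sin E) ≈ 38.078.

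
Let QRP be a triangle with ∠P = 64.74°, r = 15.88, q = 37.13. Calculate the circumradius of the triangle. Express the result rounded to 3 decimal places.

18.565

By the law of cosines, p² = q² + r² − 2·q·r·cos P = 1127.6, so p ≈ 33.58.
Area = ½·q·r·sin P ≈ 266.62.
Circumradius = p/(2 sin P) ≈ 18.565.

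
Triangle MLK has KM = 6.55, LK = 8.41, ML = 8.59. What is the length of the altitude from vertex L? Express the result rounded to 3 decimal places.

7.841

Semiperimeter s = (8.41 + 6.55 + 8.59)/2 = 11.775.
Heron's formula: area = √(11.775·3.365·5.225·3.185) ≈ 25.679.
The altitude from L has length 2·area/KM ≈ 7.8408.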